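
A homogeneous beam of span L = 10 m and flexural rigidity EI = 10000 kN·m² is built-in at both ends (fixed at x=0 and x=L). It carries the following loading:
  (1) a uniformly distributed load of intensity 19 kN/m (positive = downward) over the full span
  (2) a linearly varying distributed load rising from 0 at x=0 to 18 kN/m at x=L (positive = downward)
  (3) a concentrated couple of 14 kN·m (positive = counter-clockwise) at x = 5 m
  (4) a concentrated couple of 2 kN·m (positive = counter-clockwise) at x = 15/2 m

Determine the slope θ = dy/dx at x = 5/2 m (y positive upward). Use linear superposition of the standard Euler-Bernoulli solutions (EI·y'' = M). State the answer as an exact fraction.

Load 1 — uniform load w=19 kN/m over full span:
  θ_1 = -wx(L-x)(L-2x)/(12EI) = -19·(5/2)·(10-(5/2))·(10-2·(5/2))/(12·10000) = -19/1280 rad
Load 2 — triangular load w₀=18 kN/m (0→w₀ over full span):
  θ_2 = -w₀(2x(L-x)(L-2x)(x+2L)+x²(L-x)²)/(120LEI) = -18·(2·(5/2)·(10-(5/2))·(10-2·(5/2))·((5/2)+2·10)+(5/2)²·(10-(5/2))²)/(120·10·10000) = -351/51200 rad
Load 3 — applied couple M₀=14 kN·m at a=5 m (b=L-a=5):
  θ_3 = (R_Ax²/2 - M_Ax)/EI  [x≤a] with R_A=21/10, M_A=7/2 = ((21/10)·(5/2)²/2 - (7/2)·(5/2))/10000 = -7/32000 rad
Load 4 — applied couple M₀=2 kN·m at a=15/2 m (b=L-a=5/2):
  θ_4 = (R_Ax²/2 - M_Ax)/EI  [x≤a] with R_A=9/40, M_A=5/8 = ((9/40)·(5/2)²/2 - (5/8)·(5/2))/10000 = -11/128000 rad
Superposition: θ = Σ θ_i = -5633/256000 rad ≈ -0.022004 rad

θ(5/2) = -5633/256000 rad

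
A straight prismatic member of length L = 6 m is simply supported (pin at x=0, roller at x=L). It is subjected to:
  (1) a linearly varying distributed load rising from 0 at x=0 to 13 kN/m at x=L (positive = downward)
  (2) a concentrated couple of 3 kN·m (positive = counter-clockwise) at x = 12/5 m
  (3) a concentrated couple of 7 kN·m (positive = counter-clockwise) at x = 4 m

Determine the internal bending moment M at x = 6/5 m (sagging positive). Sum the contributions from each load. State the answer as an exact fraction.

Load 1 — triangular load w₀=13 kN/m (0→w₀ over full span):
  M_1 = w₀Lx/6 - w₀x³/(6L) = 13·6·(6/5)/6 - 13·(6/5)³/(6·6) = 1872/125 kN·m
Load 2 — applied couple M₀=3 kN·m at a=12/5 m (b=L-a=18/5):
  M_2 = M₀x/L  [x≤a] = 3·(6/5)/6 = 3/5 kN·m
Load 3 — applied couple M₀=7 kN·m at a=4 m (b=L-a=2):
  M_3 = M₀x/L  [x≤a] = 7·(6/5)/6 = 7/5 kN·m
Superposition: M = Σ M_i = 2122/125 kN·m ≈ 16.976000 kN·m

M(6/5) = 2122/125 kN·m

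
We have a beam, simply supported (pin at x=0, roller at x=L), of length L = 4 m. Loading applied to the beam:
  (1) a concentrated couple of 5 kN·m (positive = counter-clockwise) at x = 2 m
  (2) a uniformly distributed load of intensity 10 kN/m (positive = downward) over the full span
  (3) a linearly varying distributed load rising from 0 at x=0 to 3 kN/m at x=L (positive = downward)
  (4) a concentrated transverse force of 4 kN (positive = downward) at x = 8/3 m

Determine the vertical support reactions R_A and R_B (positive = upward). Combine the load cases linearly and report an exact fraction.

Load 1 — applied couple M₀=5 kN·m at a=2 m (b=L-a=2):
  R_A = M₀/L = 5/4 kN
  R_B = -M₀/L = -5/4 kN
Load 2 — uniform load w=10 kN/m over full span:
  R_A = wL/2 = 10·4/2 = 20 kN
  R_B = wL/2 = 10·4/2 = 20 kN
Load 3 — triangular load w₀=3 kN/m (0→w₀ over full span):
  R_A = w₀L/6 = 3·4/6 = 2 kN
  R_B = w₀L/3 = 3·4/3 = 4 kN
Load 4 — point force P=4 kN at a=8/3 m (b=L-a=4/3):
  R_A = Pb/L = 4·(4/3)/4 = 4/3 kN
  R_B = Pa/L = 4·(8/3)/4 = 8/3 kN
Superposition: R_A = 295/12 kN, R_B = 305/12 kN

R_A = 295/12 kN, R_B = 305/12 kN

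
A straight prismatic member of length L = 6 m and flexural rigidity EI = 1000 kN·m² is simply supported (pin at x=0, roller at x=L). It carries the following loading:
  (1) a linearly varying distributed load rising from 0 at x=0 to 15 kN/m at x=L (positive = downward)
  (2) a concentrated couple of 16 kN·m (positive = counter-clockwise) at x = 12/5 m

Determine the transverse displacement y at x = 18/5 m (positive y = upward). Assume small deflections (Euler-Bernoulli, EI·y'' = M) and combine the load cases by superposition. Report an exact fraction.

Load 1 — triangular load w₀=15 kN/m (0→w₀ over full span):
  y_1 = -w₀x(7L⁴-10L²x²+3x⁴)/(360LEI) = -15·(18/5)·(7·6⁴-10·6²·(18/5)²+3·(18/5)⁴)/(360·6·1000) = -47952/390625 m
Load 2 — applied couple M₀=16 kN·m at a=12/5 m (b=L-a=18/5):
  y_2 = (M₀x³/(6L)-M₀(x-a)²/2+C₁x)/EI  [x>a] with C₁=M₀(3b²-L²)/(6L)=32/25 = (16·(18/5)³/(6·6)-16·((18/5)-(12/5))²/2+(32/25)·(18/5))/1000 = 216/15625 m
Superposition: y = Σ y_i = -42552/390625 m ≈ -0.108933 m

y(18/5) = -42552/390625 m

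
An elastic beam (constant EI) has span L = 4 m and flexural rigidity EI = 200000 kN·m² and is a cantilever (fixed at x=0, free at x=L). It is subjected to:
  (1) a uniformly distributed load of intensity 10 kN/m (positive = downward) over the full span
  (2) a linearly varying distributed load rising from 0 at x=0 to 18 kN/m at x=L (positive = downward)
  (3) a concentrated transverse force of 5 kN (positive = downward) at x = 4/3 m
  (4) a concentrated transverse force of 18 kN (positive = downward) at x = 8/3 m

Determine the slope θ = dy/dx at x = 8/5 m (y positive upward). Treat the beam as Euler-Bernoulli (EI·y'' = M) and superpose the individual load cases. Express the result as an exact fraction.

θ(8/5) = -176189/140625000 rad

Load 1 — uniform load w=10 kN/m over full span:
  θ_1 = -wx(x²-3Lx+3L²)/(6EI) = -10·(8/5)·((8/5)²-3·4·(8/5)+3·4²)/(6·200000) = -98/234375 rad
Load 2 — triangular load w₀=18 kN/m (0→w₀ over full span):
  θ_2 = (w₀Lx²/4-w₀L²x/3-w₀x⁴/(24L))/EI = (18·4·(8/5)²/4-18·4²·(8/5)/3-18·(8/5)⁴/(24·4))/200000 = -1062/1953125 rad
Load 3 — point force P=5 kN at a=4/3 m (b=L-a=8/3):
  θ_3 = -Pa²/(2EI)  [x>a] = -5·(4/3)²/(2·200000) = -1/45000 rad
Load 4 — point force P=18 kN at a=8/3 m (b=L-a=4/3):
  θ_4 = -Px(2a-x)/(2EI)  [x≤a] = -18·(8/5)·(2·(8/3)-(8/5))/(2·200000) = -21/78125 rad
Superposition: θ = Σ θ_i = -176189/140625000 rad ≈ -0.001253 rad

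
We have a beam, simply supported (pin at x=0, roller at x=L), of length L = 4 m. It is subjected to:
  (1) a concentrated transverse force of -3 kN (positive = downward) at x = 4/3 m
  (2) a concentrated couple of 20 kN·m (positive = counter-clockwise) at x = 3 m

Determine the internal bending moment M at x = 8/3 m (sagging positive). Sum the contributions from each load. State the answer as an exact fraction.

Load 1 — point force P=-3 kN at a=4/3 m (b=L-a=8/3):
  M_1 = Pa(L-x)/L  [x>a] = (-3)·(4/3)·(4-(8/3))/4 = -4/3 kN·m
Load 2 — applied couple M₀=20 kN·m at a=3 m (b=L-a=1):
  M_2 = M₀x/L  [x≤a] = 20·(8/3)/4 = 40/3 kN·m
Superposition: M = Σ M_i = 12 kN·m ≈ 12.000000 kN·m

M(8/3) = 12 kN·m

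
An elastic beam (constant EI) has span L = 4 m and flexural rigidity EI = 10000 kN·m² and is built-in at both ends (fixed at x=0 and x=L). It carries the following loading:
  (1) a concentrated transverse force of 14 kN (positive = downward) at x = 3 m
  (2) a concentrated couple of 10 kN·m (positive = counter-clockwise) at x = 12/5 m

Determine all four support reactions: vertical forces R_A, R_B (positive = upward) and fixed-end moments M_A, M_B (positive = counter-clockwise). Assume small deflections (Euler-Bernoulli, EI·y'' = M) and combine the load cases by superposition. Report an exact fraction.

R_A = 463/80 kN, M_A = 233/40 kN·m, R_B = 657/80 kN, M_B = -267/40 kN·m

Load 1 — point force P=14 kN at a=3 m (b=L-a=1):
  R_A = Pb²(3a+b)/L³ = 14·1²·(3·3+1)/4³ = 35/16 kN
  M_A = Pab²/L² = 14·3·1²/4² = 21/8 kN·m
  R_B = Pa²(a+3b)/L³ = 14·3²·(3+3·1)/4³ = 189/16 kN
  M_B = -Pa²b/L² = -14·3²·1/4² = -63/8 kN·m
Load 2 — applied couple M₀=10 kN·m at a=12/5 m (b=L-a=8/5):
  R_A = 6M₀ab/L³ = 6·10·(12/5)·(8/5)/4³ = 18/5 kN
  M_A = M₀b(2a-b)/L² = 10·(8/5)·(2·(12/5)-(8/5))/4² = 16/5 kN·m
  R_B = -6M₀ab/L³ = -6·10·(12/5)·(8/5)/4³ = -18/5 kN
  M_B = M₀a(2b-a)/L² = 10·(12/5)·(2·(8/5)-(12/5))/4² = 6/5 kN·m
Superposition: R_A = 463/80 kN, M_A = 233/40 kN·m, R_B = 657/80 kN, M_B = -267/40 kN·m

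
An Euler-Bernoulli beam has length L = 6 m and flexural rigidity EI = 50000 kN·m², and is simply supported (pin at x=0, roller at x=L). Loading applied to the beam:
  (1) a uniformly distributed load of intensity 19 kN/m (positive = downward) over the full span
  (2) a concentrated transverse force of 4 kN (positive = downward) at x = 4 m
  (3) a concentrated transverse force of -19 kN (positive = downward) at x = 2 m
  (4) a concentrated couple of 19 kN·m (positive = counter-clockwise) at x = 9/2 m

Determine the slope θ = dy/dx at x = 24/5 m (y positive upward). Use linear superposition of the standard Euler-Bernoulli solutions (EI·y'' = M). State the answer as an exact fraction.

θ(24/5) = 2313461/900000000 rad

Load 1 — uniform load w=19 kN/m over full span:
  θ_1 = -w(L³-6Lx²+4x³)/(24EI) = -19·(6³-6·6·(24/5)²+4·(24/5)³)/(24·50000) = 16929/6250000 rad
Load 2 — point force P=4 kN at a=4 m (b=L-a=2):
  θ_2 = -Pa(2L²-6Lx+3x²+a²)/(6LEI)  [x>a] = -4·4·(2·6²-6·6·(24/5)+3·(24/5)²+4²)/(6·6·50000) = 98/703125 rad
Load 3 — point force P=-19 kN at a=2 m (b=L-a=4):
  θ_3 = -Pa(2L²-6Lx+3x²+a²)/(6LEI)  [x>a] = -(-19)·2·(2·6²-6·6·(24/5)+3·(24/5)²+2²)/(6·6·50000) = -3287/5625000 rad
Load 4 — applied couple M₀=19 kN·m at a=9/2 m (b=L-a=3/2):
  θ_4 = (M₀x²/(2L)-M₀(x-a)+C₁)/EI  [x>a] with C₁=M₀(3b²-L²)/(6L)=-247/16 = (19·(24/5)²/(2·6)-19·((24/5)-(9/2))+(-247/16))/50000 = 6137/20000000 rad
Superposition: θ = Σ θ_i = 2313461/900000000 rad ≈ 0.002571 rad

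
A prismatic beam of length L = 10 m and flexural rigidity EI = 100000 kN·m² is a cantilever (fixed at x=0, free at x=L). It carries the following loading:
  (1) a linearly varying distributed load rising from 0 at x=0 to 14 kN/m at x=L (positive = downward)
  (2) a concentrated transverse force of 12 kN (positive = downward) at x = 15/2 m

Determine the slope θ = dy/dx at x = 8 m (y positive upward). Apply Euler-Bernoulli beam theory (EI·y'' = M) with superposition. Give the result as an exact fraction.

Load 1 — triangular load w₀=14 kN/m (0→w₀ over full span):
  θ_1 = (w₀Lx²/4-w₀L²x/3-w₀x⁴/(24L))/EI = (14·10·8²/4-14·10²·8/3-14·8⁴/(24·10))/100000 = -812/46875 rad
Load 2 — point force P=12 kN at a=15/2 m (b=L-a=5/2):
  θ_2 = -Pa²/(2EI)  [x>a] = -12·(15/2)²/(2·100000) = -27/8000 rad
Superposition: θ = Σ θ_i = -62093/3000000 rad ≈ -0.020698 rad

θ(8) = -62093/3000000 rad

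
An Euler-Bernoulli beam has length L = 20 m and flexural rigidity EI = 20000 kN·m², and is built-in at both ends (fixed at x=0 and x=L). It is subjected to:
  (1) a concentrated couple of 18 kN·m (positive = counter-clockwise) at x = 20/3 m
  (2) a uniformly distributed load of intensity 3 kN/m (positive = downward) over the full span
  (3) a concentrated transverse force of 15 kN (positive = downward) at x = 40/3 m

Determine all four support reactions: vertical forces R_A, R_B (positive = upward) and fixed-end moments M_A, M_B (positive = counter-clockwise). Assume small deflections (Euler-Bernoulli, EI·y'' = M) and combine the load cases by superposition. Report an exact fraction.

R_A = 1579/45 kN, M_A = 1100/9 kN·m, R_B = 1796/45 kN, M_B = -1246/9 kN·m

Load 1 — applied couple M₀=18 kN·m at a=20/3 m (b=L-a=40/3):
  R_A = 6M₀ab/L³ = 6·18·(20/3)·(40/3)/20³ = 6/5 kN
  M_A = M₀b(2a-b)/L² = 18·(40/3)·(2·(20/3)-(40/3))/20² = 0 kN·m
  R_B = -6M₀ab/L³ = -6·18·(20/3)·(40/3)/20³ = -6/5 kN
  M_B = M₀a(2b-a)/L² = 18·(20/3)·(2·(40/3)-(20/3))/20² = 6 kN·m
Load 2 — uniform load w=3 kN/m over full span:
  R_A = wL/2 = 3·20/2 = 30 kN
  M_A = wL²/12 = 3·20²/12 = 100 kN·m
  R_B = wL/2 = 3·20/2 = 30 kN
  M_B = -wL²/12 = -3·20²/12 = -100 kN·m
Load 3 — point force P=15 kN at a=40/3 m (b=L-a=20/3):
  R_A = Pb²(3a+b)/L³ = 15·(20/3)²·(3·(40/3)+(20/3))/20³ = 35/9 kN
  M_A = Pab²/L² = 15·(40/3)·(20/3)²/20² = 200/9 kN·m
  R_B = Pa²(a+3b)/L³ = 15·(40/3)²·((40/3)+3·(20/3))/20³ = 100/9 kN
  M_B = -Pa²b/L² = -15·(40/3)²·(20/3)/20² = -400/9 kN·m
Superposition: R_A = 1579/45 kN, M_A = 1100/9 kN·m, R_B = 1796/45 kN, M_B = -1246/9 kN·m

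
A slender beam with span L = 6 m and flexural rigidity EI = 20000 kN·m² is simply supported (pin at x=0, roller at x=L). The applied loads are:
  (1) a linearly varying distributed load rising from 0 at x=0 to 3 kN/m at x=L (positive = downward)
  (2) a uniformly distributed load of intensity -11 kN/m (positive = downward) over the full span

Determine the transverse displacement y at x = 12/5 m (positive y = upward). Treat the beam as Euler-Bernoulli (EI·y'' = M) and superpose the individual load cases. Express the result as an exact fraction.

Load 1 — triangular load w₀=3 kN/m (0→w₀ over full span):
  y_1 = -w₀x(7L⁴-10L²x²+3x⁴)/(360LEI) = -3·(12/5)·(7·6⁴-10·6²·(12/5)²+3·(12/5)⁴)/(360·6·20000) = -92421/78125000 m
Load 2 — uniform load w=-11 kN/m over full span:
  y_2 = -wx(L³-2Lx²+x³)/(24EI) = -(-11)·(12/5)·(6³-2·6·(12/5)²+(12/5)³)/(24·20000) = 27621/3125000 m
Superposition: y = Σ y_i = 74763/9765625 m ≈ 0.007656 m

y(12/5) = 74763/9765625 m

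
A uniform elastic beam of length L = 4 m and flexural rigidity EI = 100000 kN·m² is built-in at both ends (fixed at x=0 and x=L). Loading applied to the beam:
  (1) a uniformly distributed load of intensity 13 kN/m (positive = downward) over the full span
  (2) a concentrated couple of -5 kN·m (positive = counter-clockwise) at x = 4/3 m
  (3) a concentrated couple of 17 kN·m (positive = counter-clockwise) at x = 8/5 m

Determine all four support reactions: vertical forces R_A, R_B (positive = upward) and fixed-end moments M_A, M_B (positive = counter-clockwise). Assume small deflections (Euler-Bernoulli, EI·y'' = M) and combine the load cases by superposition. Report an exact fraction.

Load 1 — uniform load w=13 kN/m over full span:
  R_A = wL/2 = 13·4/2 = 26 kN
  M_A = wL²/12 = 13·4²/12 = 52/3 kN·m
  R_B = wL/2 = 13·4/2 = 26 kN
  M_B = -wL²/12 = -13·4²/12 = -52/3 kN·m
Load 2 — applied couple M₀=-5 kN·m at a=4/3 m (b=L-a=8/3):
  R_A = 6M₀ab/L³ = 6·(-5)·(4/3)·(8/3)/4³ = -5/3 kN
  M_A = M₀b(2a-b)/L² = (-5)·(8/3)·(2·(4/3)-(8/3))/4² = 0 kN·m
  R_B = -6M₀ab/L³ = -6·(-5)·(4/3)·(8/3)/4³ = 5/3 kN
  M_B = M₀a(2b-a)/L² = (-5)·(4/3)·(2·(8/3)-(4/3))/4² = -5/3 kN·m
Load 3 — applied couple M₀=17 kN·m at a=8/5 m (b=L-a=12/5):
  R_A = 6M₀ab/L³ = 6·17·(8/5)·(12/5)/4³ = 153/25 kN
  M_A = M₀b(2a-b)/L² = 17·(12/5)·(2·(8/5)-(12/5))/4² = 51/25 kN·m
  R_B = -6M₀ab/L³ = -6·17·(8/5)·(12/5)/4³ = -153/25 kN
  M_B = M₀a(2b-a)/L² = 17·(8/5)·(2·(12/5)-(8/5))/4² = 136/25 kN·m
Superposition: R_A = 2284/75 kN, M_A = 1453/75 kN·m, R_B = 1616/75 kN, M_B = -339/25 kN·m

R_A = 2284/75 kN, M_A = 1453/75 kN·m, R_B = 1616/75 kN, M_B = -339/25 kN·m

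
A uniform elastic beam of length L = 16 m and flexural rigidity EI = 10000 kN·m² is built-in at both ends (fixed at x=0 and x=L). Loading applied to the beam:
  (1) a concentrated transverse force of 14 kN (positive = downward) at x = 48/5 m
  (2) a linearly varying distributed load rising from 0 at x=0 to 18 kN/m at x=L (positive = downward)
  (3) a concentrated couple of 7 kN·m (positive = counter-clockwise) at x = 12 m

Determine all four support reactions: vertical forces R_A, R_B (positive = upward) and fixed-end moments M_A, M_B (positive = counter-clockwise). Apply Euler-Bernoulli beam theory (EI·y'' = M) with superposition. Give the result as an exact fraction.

Load 1 — point force P=14 kN at a=48/5 m (b=L-a=32/5):
  R_A = Pb²(3a+b)/L³ = 14·(32/5)²·(3·(48/5)+(32/5))/16³ = 616/125 kN
  M_A = Pab²/L² = 14·(48/5)·(32/5)²/16² = 2688/125 kN·m
  R_B = Pa²(a+3b)/L³ = 14·(48/5)²·((48/5)+3·(32/5))/16³ = 1134/125 kN
  M_B = -Pa²b/L² = -14·(48/5)²·(32/5)/16² = -4032/125 kN·m
Load 2 — triangular load w₀=18 kN/m (0→w₀ over full span):
  R_A = 3w₀L/20 = 3·18·16/20 = 216/5 kN
  M_A = w₀L²/30 = 18·16²/30 = 768/5 kN·m
  R_B = 7w₀L/20 = 7·18·16/20 = 504/5 kN
  M_B = -w₀L²/20 = -18·16²/20 = -1152/5 kN·m
Load 3 — applied couple M₀=7 kN·m at a=12 m (b=L-a=4):
  R_A = 6M₀ab/L³ = 6·7·12·4/16³ = 63/128 kN
  M_A = M₀b(2a-b)/L² = 7·4·(2·12-4)/16² = 35/16 kN·m
  R_B = -6M₀ab/L³ = -6·7·12·4/16³ = -63/128 kN
  M_B = M₀a(2b-a)/L² = 7·12·(2·4-12)/16² = -21/16 kN·m
Superposition: R_A = 777923/16000 kN, M_A = 354583/2000 kN·m, R_B = 1750077/16000 kN, M_B = -527937/2000 kN·m

R_A = 777923/16000 kN, M_A = 354583/2000 kN·m, R_B = 1750077/16000 kN, M_B = -527937/2000 kN·m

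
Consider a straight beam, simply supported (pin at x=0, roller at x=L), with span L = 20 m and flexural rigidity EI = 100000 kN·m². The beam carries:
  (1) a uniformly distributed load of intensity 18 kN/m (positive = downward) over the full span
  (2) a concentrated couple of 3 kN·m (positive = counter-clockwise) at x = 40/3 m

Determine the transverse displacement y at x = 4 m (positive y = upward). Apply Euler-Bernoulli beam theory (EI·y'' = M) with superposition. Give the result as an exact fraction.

Load 1 — uniform load w=18 kN/m over full span:
  y_1 = -wx(L³-2Lx²+x³)/(24EI) = -18·4·(20³-2·20·4²+4³)/(24·100000) = -696/3125 m
Load 2 — applied couple M₀=3 kN·m at a=40/3 m (b=L-a=20/3):
  y_2 = (M₀x³/(6L)+C₁x)/EI  [x≤a] with C₁=M₀(3b²-L²)/(6L)=-20/3 = (3·4³/(6·20)+(-20/3)·4)/100000 = -47/187500 m
Superposition: y = Σ y_i = -41807/187500 m ≈ -0.222971 m

y(4) = -41807/187500 m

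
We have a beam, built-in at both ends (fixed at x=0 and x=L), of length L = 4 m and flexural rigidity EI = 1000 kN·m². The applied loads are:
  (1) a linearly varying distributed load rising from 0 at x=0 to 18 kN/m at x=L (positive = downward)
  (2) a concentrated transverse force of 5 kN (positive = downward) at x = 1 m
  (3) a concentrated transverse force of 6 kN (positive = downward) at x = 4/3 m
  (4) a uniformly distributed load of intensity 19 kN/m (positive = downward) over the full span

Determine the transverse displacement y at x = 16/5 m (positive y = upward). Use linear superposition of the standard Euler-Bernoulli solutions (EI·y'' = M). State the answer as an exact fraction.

y(16/5) = -7264907/843750000 m

Load 1 — triangular load w₀=18 kN/m (0→w₀ over full span):
  y_1 = -w₀x²(L-x)²(x+2L)/(120LEI) = -18·(16/5)²·(4-(16/5))²·((16/5)+2·4)/(120·4·1000) = -5376/1953125 m
Load 2 — point force P=5 kN at a=1 m (b=L-a=3):
  y_2 = -Pa²(L-x)²(3bL-(3b+a)(L-x))/(6L³EI)  [x>a] = -5·1²·(4-(16/5))²·(3·3·4-(3·3+1)·(4-(16/5)))/(6·4³·1000) = -7/30000 m
Load 3 — point force P=6 kN at a=4/3 m (b=L-a=8/3):
  y_3 = -Pa²(L-x)²(3bL-(3b+a)(L-x))/(6L³EI)  [x>a] = -6·(4/3)²·(4-(16/5))²·(3·(8/3)·4-(3·(8/3)+(4/3))·(4-(16/5)))/(6·4³·1000) = -184/421875 m
Load 4 — uniform load w=19 kN/m over full span:
  y_4 = -wx²(L-x)²/(24EI) = -19·(16/5)²·(4-(16/5))²/(24·1000) = -1216/234375 m
Superposition: y = Σ y_i = -7264907/843750000 m ≈ -0.008610 m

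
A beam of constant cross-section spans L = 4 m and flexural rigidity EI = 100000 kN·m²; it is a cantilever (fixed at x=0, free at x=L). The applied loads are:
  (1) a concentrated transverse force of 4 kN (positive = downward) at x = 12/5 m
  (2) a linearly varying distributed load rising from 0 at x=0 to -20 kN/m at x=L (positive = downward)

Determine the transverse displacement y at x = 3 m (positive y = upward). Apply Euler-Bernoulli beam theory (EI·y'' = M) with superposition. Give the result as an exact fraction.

y(3) = 284781/100000000 m

Load 1 — point force P=4 kN at a=12/5 m (b=L-a=8/5):
  y_1 = -Pa²(3x-a)/(6EI)  [x>a] = -4·(12/5)²·(3·3-(12/5))/(6·100000) = -99/390625 m
Load 2 — triangular load w₀=-20 kN/m (0→w₀ over full span):
  y_2 = (w₀Lx³/12-w₀L²x²/6-w₀x⁵/(120L))/EI = ((-20)·4·3³/12-(-20)·4²·3²/6-(-20)·3⁵/(120·4))/100000 = 2481/800000 m
Superposition: y = Σ y_i = 284781/100000000 m ≈ 0.002848 m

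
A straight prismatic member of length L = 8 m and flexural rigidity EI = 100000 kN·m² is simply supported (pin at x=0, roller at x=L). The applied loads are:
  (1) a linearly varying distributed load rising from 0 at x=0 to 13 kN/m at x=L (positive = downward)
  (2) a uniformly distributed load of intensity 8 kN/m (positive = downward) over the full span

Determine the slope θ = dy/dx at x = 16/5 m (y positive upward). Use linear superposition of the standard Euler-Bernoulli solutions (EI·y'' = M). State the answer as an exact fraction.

Load 1 — triangular load w₀=13 kN/m (0→w₀ over full span):
  θ_1 = -w₀(7L⁴-30L²x²+15x⁴)/(360LEI) = -13·(7·8⁴-30·8²·(16/5)²+15·(16/5)⁴)/(360·8·100000) = -8398/17578125 rad
Load 2 — uniform load w=8 kN/m over full span:
  θ_2 = -w(L³-6Lx²+4x³)/(24EI) = -8·(8³-6·8·(16/5)²+4·(16/5)³)/(24·100000) = -592/1171875 rad
Superposition: θ = Σ θ_i = -17278/17578125 rad ≈ -0.000983 rad

θ(16/5) = -17278/17578125 rad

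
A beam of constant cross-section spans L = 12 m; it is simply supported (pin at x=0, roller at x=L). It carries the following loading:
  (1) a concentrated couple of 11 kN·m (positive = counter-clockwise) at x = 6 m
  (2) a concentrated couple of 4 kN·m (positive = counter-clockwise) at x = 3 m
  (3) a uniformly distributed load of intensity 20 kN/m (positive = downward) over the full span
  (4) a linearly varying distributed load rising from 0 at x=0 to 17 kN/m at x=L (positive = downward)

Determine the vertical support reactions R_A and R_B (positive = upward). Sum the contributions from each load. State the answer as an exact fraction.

R_A = 621/4 kN, R_B = 747/4 kN

Load 1 — applied couple M₀=11 kN·m at a=6 m (b=L-a=6):
  R_A = M₀/L = 11/12 kN
  R_B = -M₀/L = -11/12 kN
Load 2 — applied couple M₀=4 kN·m at a=3 m (b=L-a=9):
  R_A = M₀/L = 4/12 = 1/3 kN
  R_B = -M₀/L = -4/12 = -1/3 kN
Load 3 — uniform load w=20 kN/m over full span:
  R_A = wL/2 = 20·12/2 = 120 kN
  R_B = wL/2 = 20·12/2 = 120 kN
Load 4 — triangular load w₀=17 kN/m (0→w₀ over full span):
  R_A = w₀L/6 = 17·12/6 = 34 kN
  R_B = w₀L/3 = 17·12/3 = 68 kN
Superposition: R_A = 621/4 kN, R_B = 747/4 kN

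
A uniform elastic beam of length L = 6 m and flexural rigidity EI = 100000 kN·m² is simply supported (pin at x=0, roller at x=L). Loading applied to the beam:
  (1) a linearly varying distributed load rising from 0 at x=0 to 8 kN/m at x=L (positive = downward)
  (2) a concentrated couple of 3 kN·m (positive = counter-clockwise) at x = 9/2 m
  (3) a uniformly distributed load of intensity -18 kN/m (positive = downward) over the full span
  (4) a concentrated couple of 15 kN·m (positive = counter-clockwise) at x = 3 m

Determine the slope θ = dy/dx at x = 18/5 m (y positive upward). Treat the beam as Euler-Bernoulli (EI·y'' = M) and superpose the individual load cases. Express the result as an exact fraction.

θ(18/5) = -347907/1000000000 rad

Load 1 — triangular load w₀=8 kN/m (0→w₀ over full span):
  θ_1 = -w₀(7L⁴-30L²x²+15x⁴)/(360LEI) = -8·(7·6⁴-30·6²·(18/5)²+15·(18/5)⁴)/(360·6·100000) = 174/1953125 rad
Load 2 — applied couple M₀=3 kN·m at a=9/2 m (b=L-a=3/2):
  θ_2 = (M₀x²/(2L)+C₁)/EI  [x≤a] with C₁=M₀(3b²-L²)/(6L)=-39/16 = (3·(18/5)²/(2·6)+(-39/16))/100000 = 321/40000000 rad
Load 3 — uniform load w=-18 kN/m over full span:
  θ_3 = -w(L³-6Lx²+4x³)/(24EI) = -(-18)·(6³-6·6·(18/5)²+4·(18/5)³)/(24·100000) = -2997/6250000 rad
Load 4 — applied couple M₀=15 kN·m at a=3 m (b=L-a=3):
  θ_4 = (M₀x²/(2L)-M₀(x-a)+C₁)/EI  [x>a] with C₁=M₀(3b²-L²)/(6L)=-15/4 = (15·(18/5)²/(2·6)-15·((18/5)-3)+(-15/4))/100000 = 69/2000000 rad
Superposition: θ = Σ θ_i = -347907/1000000000 rad ≈ -0.000348 rad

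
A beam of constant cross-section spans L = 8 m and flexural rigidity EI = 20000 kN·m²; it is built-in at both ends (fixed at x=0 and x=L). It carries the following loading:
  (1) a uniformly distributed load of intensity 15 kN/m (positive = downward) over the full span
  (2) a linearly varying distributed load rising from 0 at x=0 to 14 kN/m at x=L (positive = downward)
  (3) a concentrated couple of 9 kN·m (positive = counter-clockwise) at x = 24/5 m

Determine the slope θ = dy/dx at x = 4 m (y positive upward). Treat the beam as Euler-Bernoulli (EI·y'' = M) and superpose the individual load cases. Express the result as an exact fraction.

θ(4) = -43/375000 rad

Load 1 — uniform load w=15 kN/m over full span:
  θ_1 = -wx(L-x)(L-2x)/(12EI) = -15·4·(8-4)·(8-2·4)/(12·20000) = 0 rad
Load 2 — triangular load w₀=14 kN/m (0→w₀ over full span):
  θ_2 = -w₀(2x(L-x)(L-2x)(x+2L)+x²(L-x)²)/(120LEI) = -14·(2·4·(8-4)·(8-2·4)·(4+2·8)+4²·(8-4)²)/(120·8·20000) = -7/37500 rad
Load 3 — applied couple M₀=9 kN·m at a=24/5 m (b=L-a=16/5):
  θ_3 = (R_Ax²/2 - M_Ax)/EI  [x≤a] with R_A=81/50, M_A=72/25 = ((81/50)·4²/2 - (72/25)·4)/20000 = 9/125000 rad
Superposition: θ = Σ θ_i = -43/375000 rad ≈ -0.000115 rad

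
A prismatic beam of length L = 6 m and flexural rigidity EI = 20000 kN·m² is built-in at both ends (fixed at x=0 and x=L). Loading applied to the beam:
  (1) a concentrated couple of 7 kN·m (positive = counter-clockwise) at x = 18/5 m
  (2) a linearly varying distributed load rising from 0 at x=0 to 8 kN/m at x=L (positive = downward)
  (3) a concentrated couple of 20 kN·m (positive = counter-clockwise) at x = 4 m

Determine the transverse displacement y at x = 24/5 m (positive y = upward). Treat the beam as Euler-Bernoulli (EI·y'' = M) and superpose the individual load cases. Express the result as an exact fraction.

y(24/5) = -57439/156250000 m

Load 1 — applied couple M₀=7 kN·m at a=18/5 m (b=L-a=12/5):
  y_1 = (R_Ax³/6 - M_Ax²/2 - M₀(x-a)²/2)/EI  [x>a] with R_A=42/25, M_A=56/25 = ((42/25)·(24/5)³/6 - (56/25)·(24/5)²/2 - 7·((24/5)-(18/5))²/2)/20000 = 189/31250000 m
Load 2 — triangular load w₀=8 kN/m (0→w₀ over full span):
  y_2 = -w₀x²(L-x)²(x+2L)/(120LEI) = -8·(24/5)²·(6-(24/5))²·((24/5)+2·6)/(120·6·20000) = -3024/9765625 m
Load 3 — applied couple M₀=20 kN·m at a=4 m (b=L-a=2):
  y_3 = (R_Ax³/6 - M_Ax²/2 - M₀(x-a)²/2)/EI  [x>a] with R_A=40/9, M_A=20/3 = ((40/9)·(24/5)³/6 - (20/3)·(24/5)²/2 - 20·((24/5)-4)²/2)/20000 = -1/15625 m
Superposition: y = Σ y_i = -57439/156250000 m ≈ -0.000368 m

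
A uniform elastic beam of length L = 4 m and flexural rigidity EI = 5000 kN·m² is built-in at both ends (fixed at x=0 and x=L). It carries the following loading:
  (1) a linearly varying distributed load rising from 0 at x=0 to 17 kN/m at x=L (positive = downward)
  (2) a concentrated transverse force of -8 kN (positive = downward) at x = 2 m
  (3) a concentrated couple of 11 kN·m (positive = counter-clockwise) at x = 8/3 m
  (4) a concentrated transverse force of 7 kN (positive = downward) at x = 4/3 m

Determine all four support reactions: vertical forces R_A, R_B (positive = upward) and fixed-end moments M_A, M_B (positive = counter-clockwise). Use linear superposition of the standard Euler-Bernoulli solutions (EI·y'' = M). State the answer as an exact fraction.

Load 1 — triangular load w₀=17 kN/m (0→w₀ over full span):
  R_A = 3w₀L/20 = 3·17·4/20 = 51/5 kN
  M_A = w₀L²/30 = 17·4²/30 = 136/15 kN·m
  R_B = 7w₀L/20 = 7·17·4/20 = 119/5 kN
  M_B = -w₀L²/20 = -17·4²/20 = -68/5 kN·m
Load 2 — point force P=-8 kN at a=2 m (b=L-a=2):
  R_A = Pb²(3a+b)/L³ = (-8)·2²·(3·2+2)/4³ = -4 kN
  M_A = Pab²/L² = (-8)·2·2²/4² = -4 kN·m
  R_B = Pa²(a+3b)/L³ = (-8)·2²·(2+3·2)/4³ = -4 kN
  M_B = -Pa²b/L² = -(-8)·2²·2/4² = 4 kN·m
Load 3 — applied couple M₀=11 kN·m at a=8/3 m (b=L-a=4/3):
  R_A = 6M₀ab/L³ = 6·11·(8/3)·(4/3)/4³ = 11/3 kN
  M_A = M₀b(2a-b)/L² = 11·(4/3)·(2·(8/3)-(4/3))/4² = 11/3 kN·m
  R_B = -6M₀ab/L³ = -6·11·(8/3)·(4/3)/4³ = -11/3 kN
  M_B = M₀a(2b-a)/L² = 11·(8/3)·(2·(4/3)-(8/3))/4² = 0 kN·m
Load 4 — point force P=7 kN at a=4/3 m (b=L-a=8/3):
  R_A = Pb²(3a+b)/L³ = 7·(8/3)²·(3·(4/3)+(8/3))/4³ = 140/27 kN
  M_A = Pab²/L² = 7·(4/3)·(8/3)²/4² = 112/27 kN·m
  R_B = Pa²(a+3b)/L³ = 7·(4/3)²·((4/3)+3·(8/3))/4³ = 49/27 kN
  M_B = -Pa²b/L² = -7·(4/3)²·(8/3)/4² = -56/27 kN·m
Superposition: R_A = 2032/135 kN, M_A = 1739/135 kN·m, R_B = 2423/135 kN, M_B = -1576/135 kN·m

R_A = 2032/135 kN, M_A = 1739/135 kN·m, R_B = 2423/135 kN, M_B = -1576/135 kN·m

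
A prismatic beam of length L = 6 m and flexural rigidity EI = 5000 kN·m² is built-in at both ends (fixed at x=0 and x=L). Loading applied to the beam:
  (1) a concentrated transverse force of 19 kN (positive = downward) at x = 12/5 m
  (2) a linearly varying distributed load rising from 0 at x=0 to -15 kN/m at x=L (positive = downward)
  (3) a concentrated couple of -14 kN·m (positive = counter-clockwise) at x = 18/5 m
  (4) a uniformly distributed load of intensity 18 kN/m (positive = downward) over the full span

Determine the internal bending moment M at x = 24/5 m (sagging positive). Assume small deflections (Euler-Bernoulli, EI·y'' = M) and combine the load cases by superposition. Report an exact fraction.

Load 1 — point force P=19 kN at a=12/5 m (b=L-a=18/5):
  M_1 = Pa²(a+3b)(L-x)/L³ - Pa²b/L²  [x>a] = 19·(12/5)²·((12/5)+3·(18/5))·(6-(24/5))/6³ - 19·(12/5)²·(18/5)/6² = -1824/625 kN·m
Load 2 — triangular load w₀=-15 kN/m (0→w₀ over full span):
  M_2 = 3w₀Lx/20 - w₀L²/30 - w₀x³/(6L) = 3·(-15)·6·(24/5)/20 - (-15)·6²/30 - (-15)·(24/5)³/(6·6) = -18/25 kN·m
Load 3 — applied couple M₀=-14 kN·m at a=18/5 m (b=L-a=12/5):
  M_3 = R_Ax - M_A - M₀  [x>a] with R_A=-84/25, M_A=-112/25 = (-84/25)·(24/5) - (-112/25) - (-14) = 294/125 kN·m
Load 4 — uniform load w=18 kN/m over full span:
  M_4 = wLx/2 - wL²/12 - wx²/2 = 18·6·(24/5)/2 - 18·6²/12 - 18·(24/5)²/2 = -54/25 kN·m
Superposition: M = Σ M_i = -2154/625 kN·m ≈ -3.446400 kN·m

M(24/5) = -2154/625 kN·m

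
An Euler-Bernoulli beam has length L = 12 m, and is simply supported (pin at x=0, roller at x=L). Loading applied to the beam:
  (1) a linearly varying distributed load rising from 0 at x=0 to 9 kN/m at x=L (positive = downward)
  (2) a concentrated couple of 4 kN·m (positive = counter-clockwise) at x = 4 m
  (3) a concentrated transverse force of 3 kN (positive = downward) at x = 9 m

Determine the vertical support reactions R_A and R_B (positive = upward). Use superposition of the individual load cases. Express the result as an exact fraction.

R_A = 229/12 kN, R_B = 455/12 kN

Load 1 — triangular load w₀=9 kN/m (0→w₀ over full span):
  R_A = w₀L/6 = 9·12/6 = 18 kN
  R_B = w₀L/3 = 9·12/3 = 36 kN
Load 2 — applied couple M₀=4 kN·m at a=4 m (b=L-a=8):
  R_A = M₀/L = 4/12 = 1/3 kN
  R_B = -M₀/L = -4/12 = -1/3 kN
Load 3 — point force P=3 kN at a=9 m (b=L-a=3):
  R_A = Pb/L = 3·3/12 = 3/4 kN
  R_B = Pa/L = 3·9/12 = 9/4 kN
Superposition: R_A = 229/12 kN, R_B = 455/12 kN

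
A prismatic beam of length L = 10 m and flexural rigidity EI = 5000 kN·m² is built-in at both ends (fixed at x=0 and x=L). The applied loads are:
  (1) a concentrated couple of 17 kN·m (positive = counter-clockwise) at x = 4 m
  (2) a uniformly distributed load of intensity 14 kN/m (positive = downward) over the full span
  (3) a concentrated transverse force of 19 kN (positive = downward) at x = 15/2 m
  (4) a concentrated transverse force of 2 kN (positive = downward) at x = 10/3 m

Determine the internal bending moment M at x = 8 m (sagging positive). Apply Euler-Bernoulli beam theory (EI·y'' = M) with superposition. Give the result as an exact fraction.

Load 1 — applied couple M₀=17 kN·m at a=4 m (b=L-a=6):
  M_1 = R_Ax - M_A - M₀  [x>a] with R_A=306/125, M_A=51/25 = (306/125)·8 - (51/25) - 17 = 68/125 kN·m
Load 2 — uniform load w=14 kN/m over full span:
  M_2 = wLx/2 - wL²/12 - wx²/2 = 14·10·8/2 - 14·10²/12 - 14·8²/2 = -14/3 kN·m
Load 3 — point force P=19 kN at a=15/2 m (b=L-a=5/2):
  M_3 = Pa²(a+3b)(L-x)/L³ - Pa²b/L²  [x>a] = 19·(15/2)²·((15/2)+3·(5/2))·(10-8)/10³ - 19·(15/2)²·(5/2)/10² = 171/32 kN·m
Load 4 — point force P=2 kN at a=10/3 m (b=L-a=20/3):
  M_4 = Pa²(a+3b)(L-x)/L³ - Pa²b/L²  [x>a] = 2·(10/3)²·((10/3)+3·(20/3))·(10-8)/10³ - 2·(10/3)²·(20/3)/10² = -4/9 kN·m
Superposition: M = Σ M_i = 27959/36000 kN·m ≈ 0.776639 kN·m

M(8) = 27959/36000 kN·m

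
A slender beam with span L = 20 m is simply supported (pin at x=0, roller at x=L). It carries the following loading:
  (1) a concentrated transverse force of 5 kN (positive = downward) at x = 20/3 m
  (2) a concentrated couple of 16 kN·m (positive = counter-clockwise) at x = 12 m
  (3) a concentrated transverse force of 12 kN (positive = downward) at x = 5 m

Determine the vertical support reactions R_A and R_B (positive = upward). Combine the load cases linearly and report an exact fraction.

Load 1 — point force P=5 kN at a=20/3 m (b=L-a=40/3):
  R_A = Pb/L = 5·(40/3)/20 = 10/3 kN
  R_B = Pa/L = 5·(20/3)/20 = 5/3 kN
Load 2 — applied couple M₀=16 kN·m at a=12 m (b=L-a=8):
  R_A = M₀/L = 16/20 = 4/5 kN
  R_B = -M₀/L = -16/20 = -4/5 kN
Load 3 — point force P=12 kN at a=5 m (b=L-a=15):
  R_A = Pb/L = 12·15/20 = 9 kN
  R_B = Pa/L = 12·5/20 = 3 kN
Superposition: R_A = 197/15 kN, R_B = 58/15 kN

R_A = 197/15 kN, R_B = 58/15 kN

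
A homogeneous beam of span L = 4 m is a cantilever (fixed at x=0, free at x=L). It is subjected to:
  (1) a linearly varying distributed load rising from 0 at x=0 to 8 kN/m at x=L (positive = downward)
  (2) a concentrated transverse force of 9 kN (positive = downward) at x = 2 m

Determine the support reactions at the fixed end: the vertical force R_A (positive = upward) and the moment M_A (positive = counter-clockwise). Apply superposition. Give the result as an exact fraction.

R_A = 25 kN, M_A = 182/3 kN·m

Load 1 — triangular load w₀=8 kN/m (0→w₀ over full span):
  R_A = w₀L/2 = 8·4/2 = 16 kN
  M_A = w₀L²/3 = 8·4²/3 = 128/3 kN·m
Load 2 — point force P=9 kN at a=2 m (b=L-a=2):
  R_A = P = 9 kN
  M_A = Pa = 9·2 = 18 kN·m
Superposition: R_A = 25 kN, M_A = 182/3 kN·m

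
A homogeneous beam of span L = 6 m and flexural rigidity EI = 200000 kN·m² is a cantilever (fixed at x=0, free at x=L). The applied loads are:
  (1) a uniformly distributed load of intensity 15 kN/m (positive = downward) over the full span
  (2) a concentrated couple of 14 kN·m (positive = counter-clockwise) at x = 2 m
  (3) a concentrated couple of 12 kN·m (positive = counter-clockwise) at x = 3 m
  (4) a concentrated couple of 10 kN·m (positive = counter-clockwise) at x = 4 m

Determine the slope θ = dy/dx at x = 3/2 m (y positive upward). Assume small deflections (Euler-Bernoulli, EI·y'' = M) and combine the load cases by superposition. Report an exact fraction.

θ(3/2) = -4131/3200000 rad

Load 1 — uniform load w=15 kN/m over full span:
  θ_1 = -wx(x²-3Lx+3L²)/(6EI) = -15·(3/2)·((3/2)²-3·6·(3/2)+3·6²)/(6·200000) = -999/640000 rad
Load 2 — applied couple M₀=14 kN·m at a=2 m (b=L-a=4):
  θ_2 = M₀x/EI  [x≤a] = 14·(3/2)/200000 = 21/200000 rad
Load 3 — applied couple M₀=12 kN·m at a=3 m (b=L-a=3):
  θ_3 = M₀x/EI  [x≤a] = 12·(3/2)/200000 = 9/100000 rad
Load 4 — applied couple M₀=10 kN·m at a=4 m (b=L-a=2):
  θ_4 = M₀x/EI  [x≤a] = 10·(3/2)/200000 = 3/40000 rad
Superposition: θ = Σ θ_i = -4131/3200000 rad ≈ -0.001291 rad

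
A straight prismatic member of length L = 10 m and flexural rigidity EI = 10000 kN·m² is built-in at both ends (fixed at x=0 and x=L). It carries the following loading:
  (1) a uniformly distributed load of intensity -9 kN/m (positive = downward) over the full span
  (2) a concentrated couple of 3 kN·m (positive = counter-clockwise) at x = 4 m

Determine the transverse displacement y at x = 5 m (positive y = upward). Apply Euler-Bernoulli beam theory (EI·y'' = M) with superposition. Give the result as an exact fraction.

Load 1 — uniform load w=-9 kN/m over full span:
  y_1 = -wx²(L-x)²/(24EI) = -(-9)·5²·(10-5)²/(24·10000) = 3/128 m
Load 2 — applied couple M₀=3 kN·m at a=4 m (b=L-a=6):
  y_2 = (R_Ax³/6 - M_Ax²/2 - M₀(x-a)²/2)/EI  [x>a] with R_A=54/125, M_A=9/25 = ((54/125)·5³/6 - (9/25)·5²/2 - 3·(5-4)²/2)/10000 = 3/10000 m
Superposition: y = Σ y_i = 1899/80000 m ≈ 0.023738 m

y(5) = 1899/80000 m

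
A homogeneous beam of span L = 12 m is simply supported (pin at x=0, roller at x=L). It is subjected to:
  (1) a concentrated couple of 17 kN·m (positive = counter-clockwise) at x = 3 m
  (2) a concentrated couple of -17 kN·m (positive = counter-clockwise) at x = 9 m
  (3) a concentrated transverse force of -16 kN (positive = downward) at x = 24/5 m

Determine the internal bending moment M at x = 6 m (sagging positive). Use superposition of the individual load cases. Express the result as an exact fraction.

Load 1 — applied couple M₀=17 kN·m at a=3 m (b=L-a=9):
  M_1 = M₀x/L - M₀  [x>a] = 17·6/12 - 17 = -17/2 kN·m
Load 2 — applied couple M₀=-17 kN·m at a=9 m (b=L-a=3):
  M_2 = M₀x/L  [x≤a] = (-17)·6/12 = -17/2 kN·m
Load 3 — point force P=-16 kN at a=24/5 m (b=L-a=36/5):
  M_3 = Pa(L-x)/L  [x>a] = (-16)·(24/5)·(12-6)/12 = -192/5 kN·m
Superposition: M = Σ M_i = -277/5 kN·m ≈ -55.400000 kN·m

M(6) = -277/5 kN·m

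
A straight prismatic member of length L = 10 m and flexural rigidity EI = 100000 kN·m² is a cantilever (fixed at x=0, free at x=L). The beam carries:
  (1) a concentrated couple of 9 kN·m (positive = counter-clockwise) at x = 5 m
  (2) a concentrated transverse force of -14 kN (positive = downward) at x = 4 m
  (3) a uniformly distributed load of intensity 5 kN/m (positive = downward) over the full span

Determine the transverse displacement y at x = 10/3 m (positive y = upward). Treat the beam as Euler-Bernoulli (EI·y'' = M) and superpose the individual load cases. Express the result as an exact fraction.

y(10/3) = -101/12150 m

Load 1 — applied couple M₀=9 kN·m at a=5 m (b=L-a=5):
  y_1 = M₀x²/(2EI)  [x≤a] = 9·(10/3)²/(2·100000) = 1/2000 m
Load 2 — point force P=-14 kN at a=4 m (b=L-a=6):
  y_2 = -Px²(3a-x)/(6EI)  [x≤a] = -(-14)·(10/3)²·(3·4-(10/3))/(6·100000) = 91/40500 m
Load 3 — uniform load w=5 kN/m over full span:
  y_3 = -wx²(x²-4Lx+6L²)/(24EI) = -5·(10/3)²·((10/3)²-4·10·(10/3)+6·10²)/(24·100000) = -43/3888 m
Superposition: y = Σ y_i = -101/12150 m ≈ -0.008313 m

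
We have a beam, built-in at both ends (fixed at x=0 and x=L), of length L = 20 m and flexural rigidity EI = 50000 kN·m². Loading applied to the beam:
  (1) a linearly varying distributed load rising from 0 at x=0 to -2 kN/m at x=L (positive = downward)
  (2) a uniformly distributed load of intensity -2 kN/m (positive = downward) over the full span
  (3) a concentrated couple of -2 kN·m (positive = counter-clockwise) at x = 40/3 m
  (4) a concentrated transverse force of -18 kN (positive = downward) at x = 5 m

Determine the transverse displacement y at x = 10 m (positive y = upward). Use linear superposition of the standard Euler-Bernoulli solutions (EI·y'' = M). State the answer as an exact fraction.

Load 1 — triangular load w₀=-2 kN/m (0→w₀ over full span):
  y_1 = -w₀x²(L-x)²(x+2L)/(120LEI) = -(-2)·10²·(20-10)²·(10+2·20)/(120·20·50000) = 1/120 m
Load 2 — uniform load w=-2 kN/m over full span:
  y_2 = -wx²(L-x)²/(24EI) = -(-2)·10²·(20-10)²/(24·50000) = 1/60 m
Load 3 — applied couple M₀=-2 kN·m at a=40/3 m (b=L-a=20/3):
  y_3 = (R_Ax³/6 - M_Ax²/2)/EI  [x≤a] with R_A=-2/15, M_A=-2/3 = ((-2/15)·10³/6 - (-2/3)·10²/2)/50000 = 1/4500 m
Load 4 — point force P=-18 kN at a=5 m (b=L-a=15):
  y_4 = -Pa²(L-x)²(3bL-(3b+a)(L-x))/(6L³EI)  [x>a] = -(-18)·5²·(20-10)²·(3·15·20-(3·15+5)·(20-10))/(6·20³·50000) = 3/400 m
Superposition: y = Σ y_i = 589/18000 m ≈ 0.032722 m

y(10) = 589/18000 m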